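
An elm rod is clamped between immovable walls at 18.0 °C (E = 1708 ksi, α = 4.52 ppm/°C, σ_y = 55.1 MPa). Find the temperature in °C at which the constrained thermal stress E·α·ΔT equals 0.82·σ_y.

E = 1708 ksi = 11.78 GPa.
E·α·ΔT = 45.18 MPa ⇒ ΔT = 45.18 / (11.78×10³ × 4.52×10⁻⁶) = 848.8 K.
T = 18.0 + 848.8 = 866.8 °C.

867 °C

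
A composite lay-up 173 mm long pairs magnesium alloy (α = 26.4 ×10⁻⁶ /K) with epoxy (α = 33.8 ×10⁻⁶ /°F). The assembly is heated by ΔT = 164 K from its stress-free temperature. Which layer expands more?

epoxy: α = 33.8×10⁻⁶/°F × 9/5 = 60.8×10⁻⁶/K.
α(magnesium alloy) = 26.4×10⁻⁶/K vs α(epoxy) = 60.8×10⁻⁶/K.
Higher α expands more for the same ΔT: epoxy.

epoxy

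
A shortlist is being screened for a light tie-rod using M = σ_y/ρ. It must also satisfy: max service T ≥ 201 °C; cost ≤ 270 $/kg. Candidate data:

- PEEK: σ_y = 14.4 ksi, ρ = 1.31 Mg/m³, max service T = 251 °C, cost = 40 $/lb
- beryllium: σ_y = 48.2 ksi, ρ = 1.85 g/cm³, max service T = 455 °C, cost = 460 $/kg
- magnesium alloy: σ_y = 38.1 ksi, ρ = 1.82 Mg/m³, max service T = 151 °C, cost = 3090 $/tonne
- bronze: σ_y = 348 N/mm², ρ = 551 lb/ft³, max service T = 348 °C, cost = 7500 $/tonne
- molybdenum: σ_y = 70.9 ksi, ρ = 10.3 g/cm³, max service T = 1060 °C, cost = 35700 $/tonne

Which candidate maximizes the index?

Screen on constraints: max service T ≥ 201 °C; cost ≤ 270 $/kg. Survivors: PEEK, bronze, molybdenum.
Convert each candidate to consistent units, then evaluate M:
  PEEK: σ_y = 99.28 MPa, ρ = 1310 kg/m³
  bronze: σ_y = 348.0 MPa, ρ = 8826 kg/m³
  molybdenum: σ_y = 488.8 MPa, ρ = 10300 kg/m³
  PEEK: M = 75.8 kN·m/kg
  molybdenum: M = 47.5 kN·m/kg
  bronze: M = 39.4 kN·m/kg
The maximum is for PEEK.

PEEK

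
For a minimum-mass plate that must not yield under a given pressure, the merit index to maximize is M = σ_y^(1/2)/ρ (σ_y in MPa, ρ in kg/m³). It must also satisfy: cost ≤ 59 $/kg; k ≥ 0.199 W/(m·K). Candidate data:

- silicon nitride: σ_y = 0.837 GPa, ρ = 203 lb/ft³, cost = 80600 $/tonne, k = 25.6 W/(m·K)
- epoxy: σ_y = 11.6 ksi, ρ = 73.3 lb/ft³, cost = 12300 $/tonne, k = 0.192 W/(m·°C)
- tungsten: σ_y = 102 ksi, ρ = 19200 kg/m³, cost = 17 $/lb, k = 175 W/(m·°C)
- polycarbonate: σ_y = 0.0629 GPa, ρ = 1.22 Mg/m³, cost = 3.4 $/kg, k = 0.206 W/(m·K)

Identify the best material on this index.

Screen on constraints: cost ≤ 59 $/kg; k ≥ 0.199 W/(m·K). Survivors: tungsten, polycarbonate.
In SI units:
  tungsten: σ_y = 703.3 MPa, ρ = 19200 kg/m³
  polycarbonate: σ_y = 62.90 MPa, ρ = 1220 kg/m³
  polycarbonate: M = 6.50×10⁻³
  tungsten: M = 1.38×10⁻³
Highest index: polycarbonate.

polycarbonate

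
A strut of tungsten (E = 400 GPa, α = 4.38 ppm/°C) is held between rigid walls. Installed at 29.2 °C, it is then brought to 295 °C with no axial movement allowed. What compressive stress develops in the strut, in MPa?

466 MPa

ΔT = 265.8 K. Constrained thermal stress σ = E·α·ΔT = 400.0×10³ MPa × 4.38×10⁻⁶ × 265.8 = 466 MPa (compressive).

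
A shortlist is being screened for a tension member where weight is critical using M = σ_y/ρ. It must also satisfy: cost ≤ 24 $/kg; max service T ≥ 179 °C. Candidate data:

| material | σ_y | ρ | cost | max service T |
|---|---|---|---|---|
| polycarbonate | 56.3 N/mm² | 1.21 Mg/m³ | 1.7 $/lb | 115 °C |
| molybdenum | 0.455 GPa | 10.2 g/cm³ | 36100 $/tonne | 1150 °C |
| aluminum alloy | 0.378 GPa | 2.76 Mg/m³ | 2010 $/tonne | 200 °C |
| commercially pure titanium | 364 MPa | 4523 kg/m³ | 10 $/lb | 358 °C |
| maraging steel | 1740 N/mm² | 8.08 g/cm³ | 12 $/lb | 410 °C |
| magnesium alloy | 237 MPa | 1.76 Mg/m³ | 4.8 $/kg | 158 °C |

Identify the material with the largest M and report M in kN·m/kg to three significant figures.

Screen on constraints: cost ≤ 24 $/kg; max service T ≥ 179 °C. Survivors: aluminum alloy, commercially pure titanium.
Normalizing units and computing the index:
  aluminum alloy: σ_y = 378.0 MPa, ρ = 2760 kg/m³
  commercially pure titanium: σ_y = 364.0 MPa, ρ = 4523 kg/m³
  aluminum alloy: M = 137 kN·m/kg
  commercially pure titanium: M = 80.5 kN·m/kg
Highest index: aluminum alloy.

aluminum alloy, M = 137 kN·m/kg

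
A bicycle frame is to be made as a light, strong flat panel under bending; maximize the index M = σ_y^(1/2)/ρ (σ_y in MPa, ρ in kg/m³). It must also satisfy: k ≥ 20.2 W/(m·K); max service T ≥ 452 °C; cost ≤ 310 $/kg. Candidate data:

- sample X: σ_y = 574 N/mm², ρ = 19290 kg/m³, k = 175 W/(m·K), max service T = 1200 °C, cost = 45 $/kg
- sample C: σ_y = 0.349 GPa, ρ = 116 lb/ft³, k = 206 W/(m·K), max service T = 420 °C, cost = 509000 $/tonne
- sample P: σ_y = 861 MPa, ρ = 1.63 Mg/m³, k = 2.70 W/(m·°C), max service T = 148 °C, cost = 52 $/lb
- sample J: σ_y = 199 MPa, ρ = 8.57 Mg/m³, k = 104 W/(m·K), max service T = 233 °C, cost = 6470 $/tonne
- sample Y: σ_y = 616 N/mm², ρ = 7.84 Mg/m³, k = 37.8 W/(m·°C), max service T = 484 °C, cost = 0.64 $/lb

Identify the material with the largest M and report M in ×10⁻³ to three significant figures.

Screen on constraints: k ≥ 20.2 W/(m·K); max service T ≥ 452 °C; cost ≤ 310 $/kg. Survivors: sample X, sample Y.
In SI units:
  sample X: σ_y = 574.0 MPa, ρ = 19290 kg/m³
  sample Y: σ_y = 616.0 MPa, ρ = 7840 kg/m³
  sample Y: M = 3.17×10⁻³
  sample X: M = 1.24×10⁻³
Sample Y ranks first.

sample Y, M = 3.17×10⁻³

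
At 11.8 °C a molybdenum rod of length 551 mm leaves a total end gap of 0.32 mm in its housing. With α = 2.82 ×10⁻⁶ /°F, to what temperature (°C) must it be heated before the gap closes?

126 °C

α = 2.82×10⁻⁶/°F × 9/5 = 5.08×10⁻⁶/K.
α·L₀·ΔT = 0.32 mm ⇒ ΔT = 0.32 / (5.08×10⁻⁶ × 551.0) = 114.4 K.
T = 11.8 + 114.4 = 126.2 °C.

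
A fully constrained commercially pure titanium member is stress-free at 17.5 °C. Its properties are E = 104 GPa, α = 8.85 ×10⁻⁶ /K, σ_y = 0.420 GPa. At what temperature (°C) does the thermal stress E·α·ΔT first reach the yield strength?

σ_y = 0.420 GPa = 420.0 MPa.
E·α·ΔT = 420.0 MPa ⇒ ΔT = 420.0 / (104.0×10³ × 8.85×10⁻⁶) = 456.3 K.
T = 17.5 + 456.3 = 473.8 °C.

474 °C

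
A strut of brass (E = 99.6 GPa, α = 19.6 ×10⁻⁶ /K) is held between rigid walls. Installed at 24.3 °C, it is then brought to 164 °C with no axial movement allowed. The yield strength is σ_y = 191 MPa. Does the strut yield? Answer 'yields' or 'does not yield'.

ΔT = 139.7 K. Constrained thermal stress σ = E·α·ΔT = 99.60×10³ MPa × 19.6×10⁻⁶ × 139.7 = 273 MPa (compressive).
Compare to σ_y = 191 MPa: σ ≥ σ_y, so it yields.

yields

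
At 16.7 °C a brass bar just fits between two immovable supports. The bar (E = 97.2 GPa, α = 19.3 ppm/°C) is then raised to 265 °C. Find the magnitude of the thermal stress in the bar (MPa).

ΔT = 248.3 K. Constrained thermal stress σ = E·α·ΔT = 97.20×10³ MPa × 19.3×10⁻⁶ × 248.3 = 466 MPa (compressive).

466 MPa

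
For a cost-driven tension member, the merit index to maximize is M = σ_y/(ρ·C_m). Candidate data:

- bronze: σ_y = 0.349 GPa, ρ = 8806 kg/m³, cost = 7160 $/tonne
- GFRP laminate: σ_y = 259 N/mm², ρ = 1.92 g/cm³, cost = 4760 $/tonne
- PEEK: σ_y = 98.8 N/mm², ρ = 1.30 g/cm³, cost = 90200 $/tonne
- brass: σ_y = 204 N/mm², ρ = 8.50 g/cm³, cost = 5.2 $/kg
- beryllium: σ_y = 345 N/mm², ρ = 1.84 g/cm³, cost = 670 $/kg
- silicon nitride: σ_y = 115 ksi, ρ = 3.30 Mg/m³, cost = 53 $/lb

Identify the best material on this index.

Putting every candidate on a common basis:
  bronze: σ_y = 349.0 MPa, ρ = 8806 kg/m³, cost = 7.160 $/kg
  GFRP laminate: σ_y = 259.0 MPa, ρ = 1920 kg/m³, cost = 4.760 $/kg
  PEEK: σ_y = 98.80 MPa, ρ = 1300 kg/m³, cost = 90.20 $/kg
  brass: σ_y = 204.0 MPa, ρ = 8500 kg/m³, cost = 5.200 $/kg
  beryllium: σ_y = 345.0 MPa, ρ = 1840 kg/m³, cost = 670.0 $/kg
  silicon nitride: σ_y = 792.9 MPa, ρ = 3300 kg/m³, cost = 116.8 $/kg
  GFRP laminate: M = 28.3 kN·m per $
  bronze: M = 5.54 kN·m per $
  brass: M = 4.62 kN·m per $
  silicon nitride: M = 2.06 kN·m per $
  PEEK: M = 0.843 kN·m per $
  beryllium: M = 0.280 kN·m per $
GFRP laminate ranks first.

GFRP laminate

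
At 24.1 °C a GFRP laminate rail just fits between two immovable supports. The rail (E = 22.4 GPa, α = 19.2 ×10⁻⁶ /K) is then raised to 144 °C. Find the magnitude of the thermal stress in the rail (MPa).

51.6 MPa

ΔT = 119.9 K. Constrained thermal stress σ = E·α·ΔT = 22.40×10³ MPa × 19.2×10⁻⁶ × 119.9 = 51.6 MPa (compressive).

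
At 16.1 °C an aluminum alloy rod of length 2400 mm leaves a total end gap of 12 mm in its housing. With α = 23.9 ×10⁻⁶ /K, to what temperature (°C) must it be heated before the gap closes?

225 °C

α·L₀·ΔT = 12.0 mm ⇒ ΔT = 12.0 / (23.9×10⁻⁶ × 2400.0) = 209.2 K.
T = 16.1 + 209.2 = 225.3 °C.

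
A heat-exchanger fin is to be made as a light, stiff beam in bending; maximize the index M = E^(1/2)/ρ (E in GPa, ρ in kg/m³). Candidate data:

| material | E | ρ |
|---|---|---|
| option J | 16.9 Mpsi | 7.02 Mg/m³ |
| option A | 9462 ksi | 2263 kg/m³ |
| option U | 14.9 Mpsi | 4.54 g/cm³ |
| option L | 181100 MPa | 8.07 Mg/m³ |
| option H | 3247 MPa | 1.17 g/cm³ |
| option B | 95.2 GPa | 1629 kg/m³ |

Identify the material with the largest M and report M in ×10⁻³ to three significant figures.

In SI units:
  option J: E = 116.5 GPa, ρ = 7020 kg/m³
  option A: E = 65.24 GPa, ρ = 2263 kg/m³
  option U: E = 102.7 GPa, ρ = 4540 kg/m³
  option L: E = 181.1 GPa, ρ = 8070 kg/m³
  option H: E = 3.247 GPa, ρ = 1170 kg/m³
  option B: E = 95.20 GPa, ρ = 1629 kg/m³
  option B: M = 5.99×10⁻³
  option A: M = 3.57×10⁻³
  option U: M = 2.23×10⁻³
  option L: M = 1.67×10⁻³
  option H: M = 1.54×10⁻³
  option J: M = 1.54×10⁻³
The maximum is for option B.

option B, M = 5.99×10⁻³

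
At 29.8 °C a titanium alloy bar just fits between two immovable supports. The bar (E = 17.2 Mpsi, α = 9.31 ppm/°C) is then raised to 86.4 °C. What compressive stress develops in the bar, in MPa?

E = 17.2 Mpsi = 118.6 GPa.
ΔT = 56.60 K. Constrained thermal stress σ = E·α·ΔT = 118.6×10³ MPa × 9.31×10⁻⁶ × 56.60 = 62.5 MPa (compressive).

62.5 MPa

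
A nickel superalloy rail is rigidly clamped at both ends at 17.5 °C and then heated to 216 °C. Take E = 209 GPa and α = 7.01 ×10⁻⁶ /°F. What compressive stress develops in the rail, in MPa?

523 MPa

α = 7.01×10⁻⁶/°F × 9/5 = 12.6×10⁻⁶/K.
ΔT = 198.5 K. Constrained thermal stress σ = E·α·ΔT = 209.0×10³ MPa × 12.6×10⁻⁶ × 198.5 = 523 MPa (compressive).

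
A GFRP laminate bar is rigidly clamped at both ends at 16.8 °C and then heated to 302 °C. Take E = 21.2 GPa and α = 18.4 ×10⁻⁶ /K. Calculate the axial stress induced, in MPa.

ΔT = 285.2 K. Constrained thermal stress σ = E·α·ΔT = 21.20×10³ MPa × 18.4×10⁻⁶ × 285.2 = 111 MPa (compressive).

111 MPa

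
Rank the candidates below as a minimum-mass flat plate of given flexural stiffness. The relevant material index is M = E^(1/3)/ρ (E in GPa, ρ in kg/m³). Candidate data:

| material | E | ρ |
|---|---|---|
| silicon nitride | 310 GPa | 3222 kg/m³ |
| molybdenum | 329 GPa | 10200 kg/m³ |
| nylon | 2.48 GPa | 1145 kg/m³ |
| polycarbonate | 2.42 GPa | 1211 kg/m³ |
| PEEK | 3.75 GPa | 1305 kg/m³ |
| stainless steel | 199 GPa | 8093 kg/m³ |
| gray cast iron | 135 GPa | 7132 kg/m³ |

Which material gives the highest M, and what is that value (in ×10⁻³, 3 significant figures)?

Computing M directly (units already consistent):
  silicon nitride: M = 2.10×10⁻³
  PEEK: M = 1.19×10⁻³
  nylon: M = 1.18×10⁻³
  polycarbonate: M = 1.11×10⁻³
  stainless steel: M = 0.721×10⁻³
  gray cast iron: M = 0.719×10⁻³
  molybdenum: M = 0.677×10⁻³
Silicon nitride has the largest M.

silicon nitride, M = 2.10×10⁻³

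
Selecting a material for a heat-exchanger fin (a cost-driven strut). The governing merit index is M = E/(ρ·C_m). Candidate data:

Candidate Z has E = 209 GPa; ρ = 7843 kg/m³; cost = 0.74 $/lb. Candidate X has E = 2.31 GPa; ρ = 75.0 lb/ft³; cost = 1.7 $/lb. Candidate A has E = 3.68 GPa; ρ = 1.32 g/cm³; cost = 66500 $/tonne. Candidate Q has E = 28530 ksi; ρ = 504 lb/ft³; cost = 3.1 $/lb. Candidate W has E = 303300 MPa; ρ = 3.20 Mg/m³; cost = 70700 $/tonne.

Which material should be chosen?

candidate Z

In SI units:
  candidate Z: E = 209.0 GPa, ρ = 7843 kg/m³, cost = 1.631 $/kg
  candidate X: E = 2.310 GPa, ρ = 1201 kg/m³, cost = 3.748 $/kg
  candidate A: E = 3.680 GPa, ρ = 1320 kg/m³, cost = 66.50 $/kg
  candidate Q: E = 196.7 GPa, ρ = 8073 kg/m³, cost = 6.834 $/kg
  candidate W: E = 303.3 GPa, ρ = 3200 kg/m³, cost = 70.70 $/kg
  candidate Z: M = 16.3 MN·m per $
  candidate Q: M = 3.57 MN·m per $
  candidate W: M = 1.34 MN·m per $
  candidate X: M = 0.513 MN·m per $
  candidate A: M = 0.0419 MN·m per $
The maximum is for candidate Z.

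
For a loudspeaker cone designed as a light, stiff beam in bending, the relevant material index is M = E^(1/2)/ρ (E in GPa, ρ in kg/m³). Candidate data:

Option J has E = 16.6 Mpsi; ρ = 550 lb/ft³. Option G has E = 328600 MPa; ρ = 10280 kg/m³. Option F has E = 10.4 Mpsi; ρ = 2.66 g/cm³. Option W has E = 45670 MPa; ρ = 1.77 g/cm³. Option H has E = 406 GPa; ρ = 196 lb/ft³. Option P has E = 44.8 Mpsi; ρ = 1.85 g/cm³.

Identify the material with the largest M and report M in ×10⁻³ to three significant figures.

option P, M = 9.50×10⁻³

Convert each candidate to consistent units, then evaluate M:
  option J: E = 114.5 GPa, ρ = 8810 kg/m³
  option G: E = 328.6 GPa, ρ = 10280 kg/m³
  option F: E = 71.71 GPa, ρ = 2660 kg/m³
  option W: E = 45.67 GPa, ρ = 1770 kg/m³
  option H: E = 406.0 GPa, ρ = 3140 kg/m³
  option P: E = 308.9 GPa, ρ = 1850 kg/m³
  option P: M = 9.50×10⁻³
  option H: M = 6.42×10⁻³
  option W: M = 3.82×10⁻³
  option F: M = 3.18×10⁻³
  option G: M = 1.76×10⁻³
  option J: M = 1.21×10⁻³
Option P has the largest M.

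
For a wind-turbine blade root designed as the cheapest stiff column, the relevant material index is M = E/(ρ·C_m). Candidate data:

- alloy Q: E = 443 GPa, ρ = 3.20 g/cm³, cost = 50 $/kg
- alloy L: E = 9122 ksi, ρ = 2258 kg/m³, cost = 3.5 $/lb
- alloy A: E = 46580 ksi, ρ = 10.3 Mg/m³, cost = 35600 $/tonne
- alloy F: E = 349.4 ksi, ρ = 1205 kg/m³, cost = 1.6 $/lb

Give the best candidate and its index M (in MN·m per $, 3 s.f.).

alloy L, M = 3.61 MN·m per $

Normalizing units and computing the index:
  alloy Q: E = 443.0 GPa, ρ = 3200 kg/m³, cost = 50.00 $/kg
  alloy L: E = 62.89 GPa, ρ = 2258 kg/m³, cost = 7.716 $/kg
  alloy A: E = 321.2 GPa, ρ = 10300 kg/m³, cost = 35.60 $/kg
  alloy F: E = 2.409 GPa, ρ = 1205 kg/m³, cost = 3.527 $/kg
  alloy L: M = 3.61 MN·m per $
  alloy Q: M = 2.77 MN·m per $
  alloy A: M = 0.876 MN·m per $
  alloy F: M = 0.567 MN·m per $
Alloy L has the largest M.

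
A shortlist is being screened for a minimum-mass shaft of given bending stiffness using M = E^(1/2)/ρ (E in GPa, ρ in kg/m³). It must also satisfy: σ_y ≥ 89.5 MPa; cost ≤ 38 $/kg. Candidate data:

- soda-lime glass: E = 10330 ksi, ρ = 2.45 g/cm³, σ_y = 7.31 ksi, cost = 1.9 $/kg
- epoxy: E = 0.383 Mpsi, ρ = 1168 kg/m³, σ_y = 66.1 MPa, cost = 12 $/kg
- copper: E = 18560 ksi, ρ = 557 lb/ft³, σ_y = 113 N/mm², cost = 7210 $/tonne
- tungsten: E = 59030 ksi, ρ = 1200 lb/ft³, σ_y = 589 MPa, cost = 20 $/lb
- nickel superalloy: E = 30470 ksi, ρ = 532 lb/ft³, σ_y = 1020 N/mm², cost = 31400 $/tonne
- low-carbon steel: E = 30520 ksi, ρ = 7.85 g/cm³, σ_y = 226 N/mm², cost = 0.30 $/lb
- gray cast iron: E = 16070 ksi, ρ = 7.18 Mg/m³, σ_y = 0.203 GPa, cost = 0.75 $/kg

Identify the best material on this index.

low-carbon steel

Screen on constraints: σ_y ≥ 89.5 MPa; cost ≤ 38 $/kg. Survivors: copper, nickel superalloy, low-carbon steel, gray cast iron.
Putting every candidate on a common basis:
  copper: E = 128.0 GPa, ρ = 8922 kg/m³
  nickel superalloy: E = 210.1 GPa, ρ = 8522 kg/m³
  low-carbon steel: E = 210.4 GPa, ρ = 7850 kg/m³
  gray cast iron: E = 110.8 GPa, ρ = 7180 kg/m³
  low-carbon steel: M = 1.85×10⁻³
  nickel superalloy: M = 1.70×10⁻³
  gray cast iron: M = 1.47×10⁻³
  copper: M = 1.27×10⁻³
The maximum is for low-carbon steel.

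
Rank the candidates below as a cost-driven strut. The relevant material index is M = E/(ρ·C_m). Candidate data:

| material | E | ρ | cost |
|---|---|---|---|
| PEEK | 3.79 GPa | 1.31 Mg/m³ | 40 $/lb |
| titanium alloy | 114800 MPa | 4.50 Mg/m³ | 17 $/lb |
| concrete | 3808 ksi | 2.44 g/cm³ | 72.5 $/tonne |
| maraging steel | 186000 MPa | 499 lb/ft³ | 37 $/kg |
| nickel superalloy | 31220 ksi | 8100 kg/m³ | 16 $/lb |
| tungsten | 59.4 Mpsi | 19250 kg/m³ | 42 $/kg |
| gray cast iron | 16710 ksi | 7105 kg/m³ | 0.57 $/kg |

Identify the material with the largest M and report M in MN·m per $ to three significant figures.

concrete, M = 148 MN·m per $

After converting to SI:
  PEEK: E = 3.790 GPa, ρ = 1310 kg/m³, cost = 88.18 $/kg
  titanium alloy: E = 114.8 GPa, ρ = 4500 kg/m³, cost = 37.48 $/kg
  concrete: E = 26.26 GPa, ρ = 2440 kg/m³, cost = 0.07250 $/kg
  maraging steel: E = 186.0 GPa, ρ = 7993 kg/m³, cost = 37.00 $/kg
  nickel superalloy: E = 215.3 GPa, ρ = 8100 kg/m³, cost = 35.27 $/kg
  tungsten: E = 409.5 GPa, ρ = 19250 kg/m³, cost = 42.00 $/kg
  gray cast iron: E = 115.2 GPa, ρ = 7105 kg/m³, cost = 0.5700 $/kg
  concrete: M = 148 MN·m per $
  gray cast iron: M = 28.4 MN·m per $
  nickel superalloy: M = 0.753 MN·m per $
  titanium alloy: M = 0.681 MN·m per $
  maraging steel: M = 0.629 MN·m per $
  tungsten: M = 0.507 MN·m per $
  PEEK: M = 0.0328 MN·m per $
Concrete has the largest M.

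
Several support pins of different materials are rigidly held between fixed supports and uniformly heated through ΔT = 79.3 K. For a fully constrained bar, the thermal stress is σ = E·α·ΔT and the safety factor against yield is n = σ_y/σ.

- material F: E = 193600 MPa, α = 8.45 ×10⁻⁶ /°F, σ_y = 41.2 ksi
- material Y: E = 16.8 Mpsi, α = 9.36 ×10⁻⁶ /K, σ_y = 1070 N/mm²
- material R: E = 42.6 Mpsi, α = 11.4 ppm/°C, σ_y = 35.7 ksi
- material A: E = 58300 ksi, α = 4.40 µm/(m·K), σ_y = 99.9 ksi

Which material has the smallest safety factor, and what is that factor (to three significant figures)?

In consistent units (E in GPa, α in ×10⁻⁶/K, σ_y in MPa):
  material F: E = 193.6, α = 15.2, σ_y = 284.1 → σ = 234 MPa, n = 1.22
  material Y: E = 115.8, α = 9.36, σ_y = 1070 → σ = 86.0 MPa, n = 12.4
  material R: E = 293.7, α = 11.4, σ_y = 246.1 → σ = 266 MPa, n = 0.927
  material A: E = 402.0, α = 4.40, σ_y = 688.8 → σ = 140 MPa, n = 4.91
The minimum is material R at n = 0.927.

material R, n = 0.927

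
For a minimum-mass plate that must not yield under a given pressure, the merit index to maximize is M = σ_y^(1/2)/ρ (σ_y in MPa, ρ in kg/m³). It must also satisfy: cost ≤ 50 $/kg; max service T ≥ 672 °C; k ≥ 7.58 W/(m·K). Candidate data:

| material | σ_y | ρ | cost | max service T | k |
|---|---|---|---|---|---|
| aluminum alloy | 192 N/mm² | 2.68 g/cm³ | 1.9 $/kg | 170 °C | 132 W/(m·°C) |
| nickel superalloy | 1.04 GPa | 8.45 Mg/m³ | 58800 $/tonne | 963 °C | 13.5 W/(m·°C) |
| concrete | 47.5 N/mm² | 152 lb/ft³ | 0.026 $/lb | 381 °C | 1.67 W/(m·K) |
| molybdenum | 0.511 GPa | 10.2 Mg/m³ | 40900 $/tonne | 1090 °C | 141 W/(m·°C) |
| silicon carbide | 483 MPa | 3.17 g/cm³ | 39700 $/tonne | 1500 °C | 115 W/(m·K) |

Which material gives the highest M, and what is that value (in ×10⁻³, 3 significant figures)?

Screen on constraints: cost ≤ 50 $/kg; max service T ≥ 672 °C; k ≥ 7.58 W/(m·K). Survivors: molybdenum, silicon carbide.
Normalizing units and computing the index:
  molybdenum: σ_y = 511.0 MPa, ρ = 10200 kg/m³
  silicon carbide: σ_y = 483.0 MPa, ρ = 3170 kg/m³
  silicon carbide: M = 6.93×10⁻³
  molybdenum: M = 2.22×10⁻³
Silicon carbide has the largest M.

silicon carbide, M = 6.93×10⁻³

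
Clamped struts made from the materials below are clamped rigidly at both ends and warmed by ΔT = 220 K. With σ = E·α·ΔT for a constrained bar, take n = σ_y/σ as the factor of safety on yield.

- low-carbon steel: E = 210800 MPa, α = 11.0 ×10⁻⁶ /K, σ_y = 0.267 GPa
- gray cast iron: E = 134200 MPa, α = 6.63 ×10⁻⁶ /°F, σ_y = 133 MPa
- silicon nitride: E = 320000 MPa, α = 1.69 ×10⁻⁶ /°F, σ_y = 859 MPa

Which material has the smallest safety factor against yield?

gray cast iron

Per material, after unit conversion:
  low-carbon steel: E = 210.8, α = 11.0, σ_y = 267.0 → σ = 510 MPa, n = 0.523
  gray cast iron: E = 134.2, α = 11.9, σ_y = 133.0 → σ = 352 MPa, n = 0.377
  silicon nitride: E = 320.0, α = 3.04, σ_y = 859.0 → σ = 214 MPa, n = 4.01
Smallest n: gray cast iron with n = 0.377.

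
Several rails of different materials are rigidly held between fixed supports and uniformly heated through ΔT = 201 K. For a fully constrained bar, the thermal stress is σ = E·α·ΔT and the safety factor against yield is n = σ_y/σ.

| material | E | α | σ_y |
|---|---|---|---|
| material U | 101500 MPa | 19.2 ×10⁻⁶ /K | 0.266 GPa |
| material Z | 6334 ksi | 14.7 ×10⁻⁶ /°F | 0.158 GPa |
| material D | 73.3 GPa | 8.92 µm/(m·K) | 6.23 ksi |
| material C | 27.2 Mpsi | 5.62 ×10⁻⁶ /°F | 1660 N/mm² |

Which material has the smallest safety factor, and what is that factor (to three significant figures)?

material D, n = 0.327

Converting E to GPa, α to ×10⁻⁶/K, σ_y to MPa, then σ and n for each:
  material U: E = 101.5, α = 19.2, σ_y = 266.0 → σ = 392 MPa, n = 0.679
  material Z: E = 43.67, α = 26.5, σ_y = 158.0 → σ = 232 MPa, n = 0.680
  material D: E = 73.30, α = 8.92, σ_y = 42.95 → σ = 131 MPa, n = 0.327
  material C: E = 187.5, α = 10.1, σ_y = 1660 → σ = 381 MPa, n = 4.35
Material D has the lowest safety factor, n = 0.327.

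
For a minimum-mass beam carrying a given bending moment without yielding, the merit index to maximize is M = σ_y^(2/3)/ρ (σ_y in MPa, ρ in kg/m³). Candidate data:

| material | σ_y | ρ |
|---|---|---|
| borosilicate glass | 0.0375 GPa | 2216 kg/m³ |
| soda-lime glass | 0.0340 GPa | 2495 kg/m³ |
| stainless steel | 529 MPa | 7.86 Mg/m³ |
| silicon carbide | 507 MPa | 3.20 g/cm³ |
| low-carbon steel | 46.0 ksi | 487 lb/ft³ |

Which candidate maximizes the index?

silicon carbide

Putting every candidate on a common basis:
  borosilicate glass: σ_y = 37.50 MPa, ρ = 2216 kg/m³
  soda-lime glass: σ_y = 34.00 MPa, ρ = 2495 kg/m³
  stainless steel: σ_y = 529.0 MPa, ρ = 7860 kg/m³
  silicon carbide: σ_y = 507.0 MPa, ρ = 3200 kg/m³
  low-carbon steel: σ_y = 317.2 MPa, ρ = 7801 kg/m³
  silicon carbide: M = 19.9×10⁻³
  stainless steel: M = 8.32×10⁻³
  low-carbon steel: M = 5.96×10⁻³
  borosilicate glass: M = 5.06×10⁻³
  soda-lime glass: M = 4.21×10⁻³
Highest index: silicon carbide.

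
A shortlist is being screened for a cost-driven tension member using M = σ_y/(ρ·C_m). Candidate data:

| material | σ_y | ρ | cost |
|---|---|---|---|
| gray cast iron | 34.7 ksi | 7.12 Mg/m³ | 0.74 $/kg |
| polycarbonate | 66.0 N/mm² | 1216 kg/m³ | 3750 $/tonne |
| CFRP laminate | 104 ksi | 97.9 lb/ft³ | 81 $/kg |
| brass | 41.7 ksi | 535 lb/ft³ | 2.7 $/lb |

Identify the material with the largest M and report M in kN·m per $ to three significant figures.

In SI units:
  gray cast iron: σ_y = 239.2 MPa, ρ = 7120 kg/m³, cost = 0.7400 $/kg
  polycarbonate: σ_y = 66.00 MPa, ρ = 1216 kg/m³, cost = 3.750 $/kg
  CFRP laminate: σ_y = 717.1 MPa, ρ = 1568 kg/m³, cost = 81.00 $/kg
  brass: σ_y = 287.5 MPa, ρ = 8570 kg/m³, cost = 5.952 $/kg
  gray cast iron: M = 45.4 kN·m per $
  polycarbonate: M = 14.5 kN·m per $
  CFRP laminate: M = 5.65 kN·m per $
  brass: M = 5.64 kN·m per $
Gray cast iron has the largest M.

gray cast iron, M = 45.4 kN·m per $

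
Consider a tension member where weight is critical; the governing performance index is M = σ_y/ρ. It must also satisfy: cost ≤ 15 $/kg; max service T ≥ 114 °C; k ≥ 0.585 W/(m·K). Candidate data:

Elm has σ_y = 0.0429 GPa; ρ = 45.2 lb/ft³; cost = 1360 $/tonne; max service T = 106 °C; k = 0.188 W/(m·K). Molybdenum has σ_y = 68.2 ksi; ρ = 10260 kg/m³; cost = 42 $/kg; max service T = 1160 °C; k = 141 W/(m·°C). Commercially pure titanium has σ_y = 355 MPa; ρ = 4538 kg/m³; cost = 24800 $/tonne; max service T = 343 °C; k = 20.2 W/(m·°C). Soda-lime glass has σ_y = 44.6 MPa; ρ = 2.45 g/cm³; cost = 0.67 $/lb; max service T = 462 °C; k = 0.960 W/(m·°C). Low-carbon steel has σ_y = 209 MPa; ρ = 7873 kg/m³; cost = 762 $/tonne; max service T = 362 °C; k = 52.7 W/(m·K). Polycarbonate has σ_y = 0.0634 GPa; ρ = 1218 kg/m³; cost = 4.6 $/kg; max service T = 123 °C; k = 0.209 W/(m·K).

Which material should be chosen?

Screen on constraints: cost ≤ 15 $/kg; max service T ≥ 114 °C; k ≥ 0.585 W/(m·K). Survivors: soda-lime glass, low-carbon steel.
Putting every candidate on a common basis:
  soda-lime glass: σ_y = 44.60 MPa, ρ = 2450 kg/m³
  low-carbon steel: σ_y = 209.0 MPa, ρ = 7873 kg/m³
  low-carbon steel: M = 26.5 kN·m/kg
  soda-lime glass: M = 18.2 kN·m/kg
Highest index: low-carbon steel.

low-carbon steel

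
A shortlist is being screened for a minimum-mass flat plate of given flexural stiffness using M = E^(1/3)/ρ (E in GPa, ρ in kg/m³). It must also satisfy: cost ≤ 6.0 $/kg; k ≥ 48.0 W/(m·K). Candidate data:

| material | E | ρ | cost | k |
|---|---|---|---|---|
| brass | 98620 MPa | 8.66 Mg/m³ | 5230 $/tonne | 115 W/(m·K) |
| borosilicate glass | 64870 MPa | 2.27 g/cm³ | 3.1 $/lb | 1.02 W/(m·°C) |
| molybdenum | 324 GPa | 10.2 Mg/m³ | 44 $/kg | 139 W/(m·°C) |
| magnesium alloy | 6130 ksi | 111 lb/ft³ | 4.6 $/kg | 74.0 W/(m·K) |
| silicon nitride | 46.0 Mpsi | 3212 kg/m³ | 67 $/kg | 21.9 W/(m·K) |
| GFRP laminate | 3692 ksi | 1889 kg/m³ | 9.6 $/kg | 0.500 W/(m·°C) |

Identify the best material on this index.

magnesium alloy

Screen on constraints: cost ≤ 6.0 $/kg; k ≥ 48.0 W/(m·K). Survivors: brass, magnesium alloy.
After converting to SI:
  brass: E = 98.62 GPa, ρ = 8660 kg/m³
  magnesium alloy: E = 42.26 GPa, ρ = 1778 kg/m³
  magnesium alloy: M = 1.96×10⁻³
  brass: M = 0.534×10⁻³
Magnesium alloy ranks first.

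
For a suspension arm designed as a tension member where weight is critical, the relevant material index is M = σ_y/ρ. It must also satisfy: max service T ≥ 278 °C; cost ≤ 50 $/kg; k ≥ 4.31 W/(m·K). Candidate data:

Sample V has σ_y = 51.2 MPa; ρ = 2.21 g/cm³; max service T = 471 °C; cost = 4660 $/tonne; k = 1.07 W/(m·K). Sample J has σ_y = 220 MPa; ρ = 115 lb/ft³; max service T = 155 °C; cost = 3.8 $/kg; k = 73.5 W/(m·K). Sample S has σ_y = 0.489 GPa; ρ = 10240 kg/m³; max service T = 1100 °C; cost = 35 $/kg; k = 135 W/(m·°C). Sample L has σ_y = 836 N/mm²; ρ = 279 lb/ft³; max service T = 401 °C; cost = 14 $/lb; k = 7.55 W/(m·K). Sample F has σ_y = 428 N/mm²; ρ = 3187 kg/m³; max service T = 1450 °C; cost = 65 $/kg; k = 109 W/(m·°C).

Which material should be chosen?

sample L

Screen on constraints: max service T ≥ 278 °C; cost ≤ 50 $/kg; k ≥ 4.31 W/(m·K). Survivors: sample S, sample L.
Putting every candidate on a common basis:
  sample S: σ_y = 489.0 MPa, ρ = 10240 kg/m³
  sample L: σ_y = 836.0 MPa, ρ = 4469 kg/m³
  sample L: M = 187 kN·m/kg
  sample S: M = 47.8 kN·m/kg
Highest index: sample L.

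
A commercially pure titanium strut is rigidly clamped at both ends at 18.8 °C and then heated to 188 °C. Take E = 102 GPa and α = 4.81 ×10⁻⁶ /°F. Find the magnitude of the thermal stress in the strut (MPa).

149 MPa

α = 4.81×10⁻⁶/°F × 9/5 = 8.66×10⁻⁶/K.
ΔT = 169.2 K. Constrained thermal stress σ = E·α·ΔT = 102.0×10³ MPa × 8.66×10⁻⁶ × 169.2 = 149 MPa (compressive).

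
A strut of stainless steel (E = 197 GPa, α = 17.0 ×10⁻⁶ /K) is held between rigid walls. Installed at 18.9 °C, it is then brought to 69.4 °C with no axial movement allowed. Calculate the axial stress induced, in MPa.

169 MPa

ΔT = 50.50 K. Constrained thermal stress σ = E·α·ΔT = 197.0×10³ MPa × 17.0×10⁻⁶ × 50.50 = 169 MPa (compressive).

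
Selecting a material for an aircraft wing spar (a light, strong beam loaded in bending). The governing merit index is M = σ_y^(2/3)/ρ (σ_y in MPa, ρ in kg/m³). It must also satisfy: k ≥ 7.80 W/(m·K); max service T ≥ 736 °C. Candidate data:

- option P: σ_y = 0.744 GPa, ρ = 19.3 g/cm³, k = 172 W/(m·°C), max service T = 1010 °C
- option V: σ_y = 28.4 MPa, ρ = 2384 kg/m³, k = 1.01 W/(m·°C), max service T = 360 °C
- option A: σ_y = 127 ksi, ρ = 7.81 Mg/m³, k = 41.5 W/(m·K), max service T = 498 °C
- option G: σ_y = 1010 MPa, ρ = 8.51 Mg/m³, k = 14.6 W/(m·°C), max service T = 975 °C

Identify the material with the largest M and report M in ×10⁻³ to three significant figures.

Screen on constraints: k ≥ 7.80 W/(m·K); max service T ≥ 736 °C. Survivors: option P, option G.
In SI units:
  option P: σ_y = 744.0 MPa, ρ = 19300 kg/m³
  option G: σ_y = 1010 MPa, ρ = 8510 kg/m³
  option G: M = 11.8×10⁻³
  option P: M = 4.25×10⁻³
Option G has the largest M.

option G, M = 11.8×10⁻³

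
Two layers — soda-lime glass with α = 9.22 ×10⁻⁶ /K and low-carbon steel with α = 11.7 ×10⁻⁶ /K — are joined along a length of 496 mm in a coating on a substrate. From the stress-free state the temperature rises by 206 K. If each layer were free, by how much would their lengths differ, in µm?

Δα = |9.22 − 11.7|×10⁻⁶/K = 2.48×10⁻⁶/K.
ΔL_mismatch = Δα·L·ΔT = 2.48×10⁻⁶ × 496.0 mm × 206.0 K = 253 µm.

253 µm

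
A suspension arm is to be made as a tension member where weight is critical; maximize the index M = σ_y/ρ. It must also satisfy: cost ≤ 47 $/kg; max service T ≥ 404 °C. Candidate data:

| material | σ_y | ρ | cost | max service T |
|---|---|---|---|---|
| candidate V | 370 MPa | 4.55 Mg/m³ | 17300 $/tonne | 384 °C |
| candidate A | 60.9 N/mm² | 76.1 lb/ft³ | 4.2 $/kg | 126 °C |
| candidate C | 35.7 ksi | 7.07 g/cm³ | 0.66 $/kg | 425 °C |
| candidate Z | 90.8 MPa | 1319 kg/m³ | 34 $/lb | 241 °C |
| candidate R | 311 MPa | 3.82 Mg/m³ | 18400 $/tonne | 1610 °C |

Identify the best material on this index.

Screen on constraints: cost ≤ 47 $/kg; max service T ≥ 404 °C. Survivors: candidate C, candidate R.
After converting to SI:
  candidate C: σ_y = 246.1 MPa, ρ = 7070 kg/m³
  candidate R: σ_y = 311.0 MPa, ρ = 3820 kg/m³
  candidate R: M = 81.4 kN·m/kg
  candidate C: M = 34.8 kN·m/kg
Candidate R has the largest M.

candidate R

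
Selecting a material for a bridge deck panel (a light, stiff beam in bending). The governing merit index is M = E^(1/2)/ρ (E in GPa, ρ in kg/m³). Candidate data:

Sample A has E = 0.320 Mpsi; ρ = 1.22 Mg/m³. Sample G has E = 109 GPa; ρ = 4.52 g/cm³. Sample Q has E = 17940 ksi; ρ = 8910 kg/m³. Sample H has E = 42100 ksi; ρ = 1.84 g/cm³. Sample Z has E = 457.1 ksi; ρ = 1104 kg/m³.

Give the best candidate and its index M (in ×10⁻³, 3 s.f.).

sample H, M = 9.26×10⁻³

Convert each candidate to consistent units, then evaluate M:
  sample A: E = 2.206 GPa, ρ = 1220 kg/m³
  sample G: E = 109.0 GPa, ρ = 4520 kg/m³
  sample Q: E = 123.7 GPa, ρ = 8910 kg/m³
  sample H: E = 290.3 GPa, ρ = 1840 kg/m³
  sample Z: E = 3.152 GPa, ρ = 1104 kg/m³
  sample H: M = 9.26×10⁻³
  sample G: M = 2.31×10⁻³
  sample Z: M = 1.61×10⁻³
  sample Q: M = 1.25×10⁻³
  sample A: M = 1.22×10⁻³
Highest index: sample H.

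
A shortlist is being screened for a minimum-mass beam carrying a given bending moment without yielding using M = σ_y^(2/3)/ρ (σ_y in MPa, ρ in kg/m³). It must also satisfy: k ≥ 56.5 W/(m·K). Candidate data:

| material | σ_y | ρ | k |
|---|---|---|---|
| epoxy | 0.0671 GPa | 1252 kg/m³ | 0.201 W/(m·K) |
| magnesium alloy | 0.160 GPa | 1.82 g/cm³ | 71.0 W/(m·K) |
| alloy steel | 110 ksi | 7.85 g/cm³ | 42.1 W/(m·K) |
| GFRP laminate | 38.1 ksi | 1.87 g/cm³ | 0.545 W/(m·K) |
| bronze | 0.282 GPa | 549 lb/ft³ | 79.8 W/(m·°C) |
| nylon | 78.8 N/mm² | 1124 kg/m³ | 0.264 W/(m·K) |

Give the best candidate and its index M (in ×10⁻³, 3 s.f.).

Screen on constraints: k ≥ 56.5 W/(m·K). Survivors: magnesium alloy, bronze.
Putting every candidate on a common basis:
  magnesium alloy: σ_y = 160.0 MPa, ρ = 1820 kg/m³
  bronze: σ_y = 282.0 MPa, ρ = 8794 kg/m³
  magnesium alloy: M = 16.2×10⁻³
  bronze: M = 4.89×10⁻³
Magnesium alloy has the largest M.

magnesium alloy, M = 16.2×10⁻³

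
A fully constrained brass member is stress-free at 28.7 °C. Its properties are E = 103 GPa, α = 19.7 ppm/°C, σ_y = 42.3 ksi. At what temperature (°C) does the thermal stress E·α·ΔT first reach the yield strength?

172 °C

σ_y = 42.3 ksi = 291.6 MPa.
E·α·ΔT = 291.6 MPa ⇒ ΔT = 291.6 / (103.0×10³ × 19.7×10⁻⁶) = 143.7 K.
T = 28.7 + 143.7 = 172.4 °C.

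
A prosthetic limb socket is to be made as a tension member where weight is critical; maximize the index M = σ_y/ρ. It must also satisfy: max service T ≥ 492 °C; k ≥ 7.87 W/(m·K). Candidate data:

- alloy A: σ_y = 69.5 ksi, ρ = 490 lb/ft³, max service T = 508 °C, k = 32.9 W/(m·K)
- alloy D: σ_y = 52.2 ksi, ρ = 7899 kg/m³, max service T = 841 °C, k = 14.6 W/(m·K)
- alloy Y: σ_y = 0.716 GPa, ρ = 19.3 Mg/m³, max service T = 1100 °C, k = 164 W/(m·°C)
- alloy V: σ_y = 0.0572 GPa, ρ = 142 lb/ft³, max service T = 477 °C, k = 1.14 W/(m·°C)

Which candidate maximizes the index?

alloy A

Screen on constraints: max service T ≥ 492 °C; k ≥ 7.87 W/(m·K). Survivors: alloy A, alloy D, alloy Y.
After converting to SI:
  alloy A: σ_y = 479.2 MPa, ρ = 7849 kg/m³
  alloy D: σ_y = 359.9 MPa, ρ = 7899 kg/m³
  alloy Y: σ_y = 716.0 MPa, ρ = 19300 kg/m³
  alloy A: M = 61.1 kN·m/kg
  alloy D: M = 45.6 kN·m/kg
  alloy Y: M = 37.1 kN·m/kg
Alloy A ranks first.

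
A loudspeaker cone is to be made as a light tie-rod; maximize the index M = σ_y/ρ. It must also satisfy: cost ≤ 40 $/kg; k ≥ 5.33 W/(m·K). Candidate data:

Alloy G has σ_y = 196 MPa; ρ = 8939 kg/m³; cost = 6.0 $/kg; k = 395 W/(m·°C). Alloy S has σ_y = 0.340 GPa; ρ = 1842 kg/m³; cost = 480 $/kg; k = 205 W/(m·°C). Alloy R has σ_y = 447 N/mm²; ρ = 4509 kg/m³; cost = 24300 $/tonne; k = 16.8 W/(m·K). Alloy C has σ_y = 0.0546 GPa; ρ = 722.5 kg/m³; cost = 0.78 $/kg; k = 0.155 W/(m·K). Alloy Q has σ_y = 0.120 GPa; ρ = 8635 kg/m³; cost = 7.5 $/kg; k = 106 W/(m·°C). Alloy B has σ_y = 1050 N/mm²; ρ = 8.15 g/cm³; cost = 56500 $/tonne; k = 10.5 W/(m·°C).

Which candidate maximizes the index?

alloy R

Screen on constraints: cost ≤ 40 $/kg; k ≥ 5.33 W/(m·K). Survivors: alloy G, alloy R, alloy Q.
After converting to SI:
  alloy G: σ_y = 196.0 MPa, ρ = 8939 kg/m³
  alloy R: σ_y = 447.0 MPa, ρ = 4509 kg/m³
  alloy Q: σ_y = 120.0 MPa, ρ = 8635 kg/m³
  alloy R: M = 99.1 kN·m/kg
  alloy G: M = 21.9 kN·m/kg
  alloy Q: M = 13.9 kN·m/kg
Highest index: alloy R.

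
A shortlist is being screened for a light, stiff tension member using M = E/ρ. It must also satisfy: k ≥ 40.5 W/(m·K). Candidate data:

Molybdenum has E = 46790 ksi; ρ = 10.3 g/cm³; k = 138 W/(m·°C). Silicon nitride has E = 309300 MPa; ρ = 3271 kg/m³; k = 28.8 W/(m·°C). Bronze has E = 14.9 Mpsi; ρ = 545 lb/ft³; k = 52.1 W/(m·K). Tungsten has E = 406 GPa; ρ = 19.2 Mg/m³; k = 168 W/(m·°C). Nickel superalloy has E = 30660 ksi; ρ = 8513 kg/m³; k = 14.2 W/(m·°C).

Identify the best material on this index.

Screen on constraints: k ≥ 40.5 W/(m·K). Survivors: molybdenum, bronze, tungsten.
Putting every candidate on a common basis:
  molybdenum: E = 322.6 GPa, ρ = 10300 kg/m³
  bronze: E = 102.7 GPa, ρ = 8730 kg/m³
  tungsten: E = 406.0 GPa, ρ = 19200 kg/m³
  molybdenum: M = 31.3 MN·m/kg
  tungsten: M = 21.1 MN·m/kg
  bronze: M = 11.8 MN·m/kg
Molybdenum has the largest M.

molybdenum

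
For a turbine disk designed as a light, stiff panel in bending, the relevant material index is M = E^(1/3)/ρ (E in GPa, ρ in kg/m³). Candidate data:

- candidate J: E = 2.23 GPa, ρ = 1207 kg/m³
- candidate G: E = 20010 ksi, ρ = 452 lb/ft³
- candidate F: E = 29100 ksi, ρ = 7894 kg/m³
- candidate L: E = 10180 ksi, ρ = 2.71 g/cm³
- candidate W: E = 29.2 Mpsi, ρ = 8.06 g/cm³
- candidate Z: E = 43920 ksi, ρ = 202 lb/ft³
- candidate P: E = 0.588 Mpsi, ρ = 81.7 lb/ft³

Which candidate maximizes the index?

Putting every candidate on a common basis:
  candidate J: E = 2.230 GPa, ρ = 1207 kg/m³
  candidate G: E = 138.0 GPa, ρ = 7240 kg/m³
  candidate F: E = 200.6 GPa, ρ = 7894 kg/m³
  candidate L: E = 70.19 GPa, ρ = 2710 kg/m³
  candidate W: E = 201.3 GPa, ρ = 8060 kg/m³
  candidate Z: E = 302.8 GPa, ρ = 3236 kg/m³
  candidate P: E = 4.054 GPa, ρ = 1309 kg/m³
  candidate Z: M = 2.08×10⁻³
  candidate L: M = 1.52×10⁻³
  candidate P: M = 1.22×10⁻³
  candidate J: M = 1.08×10⁻³
  candidate F: M = 0.742×10⁻³
  candidate W: M = 0.727×10⁻³
  candidate G: M = 0.714×10⁻³
Candidate Z ranks first.

candidate Z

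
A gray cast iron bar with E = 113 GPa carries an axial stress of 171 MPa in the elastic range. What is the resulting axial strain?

1.51×10⁻³

ε = σ/E = 171 / 113000 = 1.51×10⁻³.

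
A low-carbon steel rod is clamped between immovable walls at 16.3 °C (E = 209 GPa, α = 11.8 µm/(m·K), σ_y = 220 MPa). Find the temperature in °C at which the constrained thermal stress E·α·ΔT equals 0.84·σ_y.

91.2 °C

E·α·ΔT = 184.8 MPa ⇒ ΔT = 184.8 / (209.0×10³ × 11.8×10⁻⁶) = 74.93 K.
T = 16.3 + 74.93 = 91.23 °C.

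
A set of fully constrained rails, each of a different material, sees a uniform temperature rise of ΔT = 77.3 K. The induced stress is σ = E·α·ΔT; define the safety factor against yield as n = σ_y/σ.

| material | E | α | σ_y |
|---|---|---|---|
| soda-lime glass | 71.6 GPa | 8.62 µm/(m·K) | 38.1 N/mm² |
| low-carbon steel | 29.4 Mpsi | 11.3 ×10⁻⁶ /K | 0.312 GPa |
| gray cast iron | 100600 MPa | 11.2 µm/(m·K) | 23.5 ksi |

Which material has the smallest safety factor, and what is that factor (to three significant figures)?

Converting E to GPa, α to ×10⁻⁶/K, σ_y to MPa, then σ and n for each:
  soda-lime glass: E = 71.60, α = 8.62, σ_y = 38.10 → σ = 47.7 MPa, n = 0.799
  low-carbon steel: E = 202.7, α = 11.3, σ_y = 312.0 → σ = 177 MPa, n = 1.76
  gray cast iron: E = 100.6, α = 11.2, σ_y = 162.0 → σ = 87.1 MPa, n = 1.86
Soda-lime glass has the lowest safety factor, n = 0.799.

soda-lime glass, n = 0.799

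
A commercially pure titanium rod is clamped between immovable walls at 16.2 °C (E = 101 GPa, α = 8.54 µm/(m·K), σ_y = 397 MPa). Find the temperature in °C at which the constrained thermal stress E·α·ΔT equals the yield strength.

E·α·ΔT = 397.0 MPa ⇒ ΔT = 397.0 / (101.0×10³ × 8.54×10⁻⁶) = 460.3 K.
T = 16.2 + 460.3 = 476.5 °C.

476 °C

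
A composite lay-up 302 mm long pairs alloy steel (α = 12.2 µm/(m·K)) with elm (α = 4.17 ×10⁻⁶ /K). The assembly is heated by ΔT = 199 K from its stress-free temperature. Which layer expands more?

alloy steel

α(alloy steel) = 12.2×10⁻⁶/K vs α(elm) = 4.17×10⁻⁶/K.
Higher α expands more for the same ΔT: alloy steel.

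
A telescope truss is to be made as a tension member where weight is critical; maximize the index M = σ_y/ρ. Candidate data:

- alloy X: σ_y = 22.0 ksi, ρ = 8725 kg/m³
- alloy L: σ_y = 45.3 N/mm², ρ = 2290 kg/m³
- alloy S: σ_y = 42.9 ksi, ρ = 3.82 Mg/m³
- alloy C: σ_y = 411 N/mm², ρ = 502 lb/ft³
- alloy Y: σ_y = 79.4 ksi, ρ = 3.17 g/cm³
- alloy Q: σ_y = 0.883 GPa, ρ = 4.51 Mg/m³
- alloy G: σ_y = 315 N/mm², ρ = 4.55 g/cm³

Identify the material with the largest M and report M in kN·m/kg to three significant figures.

Convert each candidate to consistent units, then evaluate M:
  alloy X: σ_y = 151.7 MPa, ρ = 8725 kg/m³
  alloy L: σ_y = 45.30 MPa, ρ = 2290 kg/m³
  alloy S: σ_y = 295.8 MPa, ρ = 3820 kg/m³
  alloy C: σ_y = 411.0 MPa, ρ = 8041 kg/m³
  alloy Y: σ_y = 547.4 MPa, ρ = 3170 kg/m³
  alloy Q: σ_y = 883.0 MPa, ρ = 4510 kg/m³
  alloy G: σ_y = 315.0 MPa, ρ = 4550 kg/m³
  alloy Q: M = 196 kN·m/kg
  alloy Y: M = 173 kN·m/kg
  alloy S: M = 77.4 kN·m/kg
  alloy G: M = 69.2 kN·m/kg
  alloy C: M = 51.1 kN·m/kg
  alloy L: M = 19.8 kN·m/kg
  alloy X: M = 17.4 kN·m/kg
Highest index: alloy Q.

alloy Q, M = 196 kN·m/kg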